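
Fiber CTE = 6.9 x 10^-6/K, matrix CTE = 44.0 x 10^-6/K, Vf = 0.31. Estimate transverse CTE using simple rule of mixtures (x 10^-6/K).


alpha_2 = alpha_f*Vf + alpha_m*(1-Vf) = 6.9*0.31 + 44.0*0.69 = 32.5 x 10^-6/K

32.5 x 10^-6/K


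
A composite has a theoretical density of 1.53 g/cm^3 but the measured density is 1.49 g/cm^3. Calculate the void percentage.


Void% = (rho_theo - rho_actual)/rho_theo * 100 = (1.53 - 1.49)/1.53 * 100 = 2.61%

2.61%


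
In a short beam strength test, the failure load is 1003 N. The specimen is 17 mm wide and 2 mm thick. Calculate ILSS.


ILSS = 3F/(4bh) = 3*1003/(4*17*2) = 22.13 MPa

22.13 MPa


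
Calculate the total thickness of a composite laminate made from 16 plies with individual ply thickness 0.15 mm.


h = n * t_ply = 16 * 0.15 = 2.4 mm

2.4 mm


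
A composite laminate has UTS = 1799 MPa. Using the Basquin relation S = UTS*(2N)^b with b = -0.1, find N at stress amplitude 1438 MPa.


N = 0.5 * (S/UTS)^(1/b) = 0.5 * (1438/1799)^(1/-0.1) = 4.6956 cycles

4.6956 cycles


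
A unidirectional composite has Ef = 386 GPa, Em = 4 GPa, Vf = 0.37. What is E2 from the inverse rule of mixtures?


1/E2 = Vf/Ef + (1-Vf)/Em = 0.37/386 + 0.63/4
E2 = 6.31 GPa

6.31 GPa


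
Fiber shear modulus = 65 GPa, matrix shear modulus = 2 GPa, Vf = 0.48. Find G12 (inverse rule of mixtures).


1/G12 = Vf/Gf + (1-Vf)/Gm = 0.48/65 + 0.52/2
G12 = 3.74 GPa

3.74 GPa


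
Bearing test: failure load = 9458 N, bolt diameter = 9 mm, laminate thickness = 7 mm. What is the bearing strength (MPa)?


sigma_br = F/(d*h) = 9458/(9*7) = 150.1 MPa

150.1 MPa


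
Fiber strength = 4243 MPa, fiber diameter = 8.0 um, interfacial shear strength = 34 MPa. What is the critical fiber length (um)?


Lc = sigma_f * d / (2 * tau_i) = 4243 * 8.0 / (2 * 34) = 499.2 um

499.2 um


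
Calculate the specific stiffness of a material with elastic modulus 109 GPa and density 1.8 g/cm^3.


Specific stiffness = E/rho = 109/1.8 = 60.6 GPa/(g/cm^3)

60.6 GPa/(g/cm^3)


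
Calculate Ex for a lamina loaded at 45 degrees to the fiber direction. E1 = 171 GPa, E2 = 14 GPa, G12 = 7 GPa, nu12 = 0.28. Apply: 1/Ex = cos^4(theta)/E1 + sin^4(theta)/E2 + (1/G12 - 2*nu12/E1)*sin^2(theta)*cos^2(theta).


cos^4(45) = 0.25, sin^4(45) = 0.25, sin^2(45)*cos^2(45) = 0.25
1/G12 - 2*nu12/E1 = 1/7 - 2*0.28/171 = 0.139582 GPa^-1
1/Ex = 0.25/171 + 0.25/14 + 0.139582*0.25 = 0.0542147 GPa^-1
Ex = 18.45 GPa

18.45 GPa


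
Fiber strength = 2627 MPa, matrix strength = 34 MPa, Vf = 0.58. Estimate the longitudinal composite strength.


sigma_1 = sigma_f*Vf + sigma_m*(1-Vf) = 2627*0.58 + 34*0.42 = 1537.9 MPa

1537.9 MPa


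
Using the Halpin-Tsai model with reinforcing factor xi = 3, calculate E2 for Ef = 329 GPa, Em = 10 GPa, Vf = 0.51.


eta = (Ef/Em - 1)/(Ef/Em + xi) = (32.9 - 1)/(32.9 + 3) = 0.8886
E2 = Em*(1+xi*eta*Vf)/(1-eta*Vf) = 43.15 GPa

43.15 GPa


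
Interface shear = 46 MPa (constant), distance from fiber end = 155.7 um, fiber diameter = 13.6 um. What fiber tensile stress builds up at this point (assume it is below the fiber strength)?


Force balance: sigma_f * (pi*d^2/4) = tau * (pi*d) * x  ->  sigma_f = 4 * tau * x / d
sigma_f = 4 * 46 * 155.7 / 13.6 = 2106.5 MPa

2106.5 MPa


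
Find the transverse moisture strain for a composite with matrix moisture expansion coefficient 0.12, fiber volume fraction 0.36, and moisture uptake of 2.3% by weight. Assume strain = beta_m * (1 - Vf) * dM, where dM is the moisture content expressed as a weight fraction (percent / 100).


dM = 2.3/100 = 0.023
strain = beta_m * (1-Vf) * dM = 0.12 * 0.64 * 0.023 = 0.0017664

0.0017664


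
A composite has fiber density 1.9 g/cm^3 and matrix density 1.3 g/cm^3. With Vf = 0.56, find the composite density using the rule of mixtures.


rho_c = rho_f*Vf + rho_m*(1-Vf) = 1.9*0.56 + 1.3*0.44 = 1.636 g/cm^3

1.636 g/cm^3


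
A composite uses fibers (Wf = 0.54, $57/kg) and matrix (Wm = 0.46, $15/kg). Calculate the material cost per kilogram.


Cost = cost_f*Wf + cost_m*Wm = 57*0.54 + 15*0.46 = $37.68/kg

$37.68/kg


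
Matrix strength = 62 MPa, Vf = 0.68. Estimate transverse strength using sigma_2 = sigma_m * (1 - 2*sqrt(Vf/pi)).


factor = 1 - 2*sqrt(0.68/pi) = 0.0695
sigma_2 = 62 * 0.0695 = 4.31 MPa

4.31 MPa


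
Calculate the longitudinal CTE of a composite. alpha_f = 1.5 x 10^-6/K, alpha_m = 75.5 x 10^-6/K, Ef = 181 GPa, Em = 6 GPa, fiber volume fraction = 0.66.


E1 = Ef*Vf + Em*(1-Vf) = 121.5
alpha_1 = (alpha_f*Ef*Vf + alpha_m*Em*(1-Vf))/E1 = 2.74 x 10^-6/K

2.74 x 10^-6/K


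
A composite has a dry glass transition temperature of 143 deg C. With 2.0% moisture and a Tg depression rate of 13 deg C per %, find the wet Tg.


Tg_wet = Tg_dry - k*moisture = 143 - 13*2.0 = 117.0 deg C

117.0 deg C


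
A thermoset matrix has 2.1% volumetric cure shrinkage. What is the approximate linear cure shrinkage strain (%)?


Linear shrinkage ≈ vol_shrink/3 = 2.1/3 = 0.7%

0.7%


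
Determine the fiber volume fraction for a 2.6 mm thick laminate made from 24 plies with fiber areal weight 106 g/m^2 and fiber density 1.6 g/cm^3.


Vf = n * FAW / (rho_f * h * 1000) = 24 * 106 / (1.6 * 2.6 * 1000) = 0.6115

0.6115


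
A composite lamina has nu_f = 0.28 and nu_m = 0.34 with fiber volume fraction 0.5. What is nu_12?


nu_12 = nu_f*Vf + nu_m*(1-Vf) = 0.28*0.5 + 0.34*0.5 = 0.31

0.31


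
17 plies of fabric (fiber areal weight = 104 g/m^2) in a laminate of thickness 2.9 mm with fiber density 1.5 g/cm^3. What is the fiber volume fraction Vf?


Vf = n * FAW / (rho_f * h * 1000) = 17 * 104 / (1.5 * 2.9 * 1000) = 0.4064

0.4064


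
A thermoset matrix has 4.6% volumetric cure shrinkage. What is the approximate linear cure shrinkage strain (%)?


Linear shrinkage ≈ vol_shrink/3 = 4.6/3 = 1.533%

1.533%


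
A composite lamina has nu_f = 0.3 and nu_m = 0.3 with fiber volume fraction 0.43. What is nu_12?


nu_12 = nu_f*Vf + nu_m*(1-Vf) = 0.3*0.43 + 0.3*0.57 = 0.3

0.3


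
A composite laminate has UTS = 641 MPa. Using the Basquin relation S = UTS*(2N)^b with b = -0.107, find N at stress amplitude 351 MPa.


N = 0.5 * (S/UTS)^(1/b) = 0.5 * (351/641)^(1/-0.107) = 139.1141 cycles

139.1141 cycles


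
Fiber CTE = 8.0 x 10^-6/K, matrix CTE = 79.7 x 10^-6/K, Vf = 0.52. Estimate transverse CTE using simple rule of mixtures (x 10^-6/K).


alpha_2 = alpha_f*Vf + alpha_m*(1-Vf) = 8.0*0.52 + 79.7*0.48 = 42.4 x 10^-6/K

42.4 x 10^-6/K


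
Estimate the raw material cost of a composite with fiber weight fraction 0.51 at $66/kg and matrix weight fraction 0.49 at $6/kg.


Cost = cost_f*Wf + cost_m*Wm = 66*0.51 + 6*0.49 = $36.6/kg

$36.6/kg


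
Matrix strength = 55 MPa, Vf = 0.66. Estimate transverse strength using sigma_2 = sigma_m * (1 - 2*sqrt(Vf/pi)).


factor = 1 - 2*sqrt(0.66/pi) = 0.0833
sigma_2 = 55 * 0.0833 = 4.58 MPa

4.58 MPa


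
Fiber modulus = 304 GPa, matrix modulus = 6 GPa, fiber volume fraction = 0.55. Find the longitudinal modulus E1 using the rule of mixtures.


E1 = Ef*Vf + Em*(1-Vf) = 304*0.55 + 6*0.45 = 169.9 GPa

169.9 GPa


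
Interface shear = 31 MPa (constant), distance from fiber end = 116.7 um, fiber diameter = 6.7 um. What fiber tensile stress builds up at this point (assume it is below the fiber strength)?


Force balance: sigma_f * (pi*d^2/4) = tau * (pi*d) * x  ->  sigma_f = 4 * tau * x / d
sigma_f = 4 * 31 * 116.7 / 6.7 = 2159.8 MPa

2159.8 MPa


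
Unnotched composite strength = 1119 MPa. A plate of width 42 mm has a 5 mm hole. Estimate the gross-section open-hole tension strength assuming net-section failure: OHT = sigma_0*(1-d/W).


OHT = sigma_0*(1-d/W) = 1119*(1-5/42) = 985.8 MPa

985.8 MPa


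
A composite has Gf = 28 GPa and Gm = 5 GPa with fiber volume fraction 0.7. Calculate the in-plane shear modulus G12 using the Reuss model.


1/G12 = Vf/Gf + (1-Vf)/Gm = 0.7/28 + 0.3/5
G12 = 11.76 GPa

11.76 GPa


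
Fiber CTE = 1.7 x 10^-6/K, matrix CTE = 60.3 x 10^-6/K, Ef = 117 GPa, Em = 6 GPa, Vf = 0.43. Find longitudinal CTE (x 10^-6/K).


E1 = Ef*Vf + Em*(1-Vf) = 53.73
alpha_1 = (alpha_f*Ef*Vf + alpha_m*Em*(1-Vf))/E1 = 5.43 x 10^-6/K

5.43 x 10^-6/K


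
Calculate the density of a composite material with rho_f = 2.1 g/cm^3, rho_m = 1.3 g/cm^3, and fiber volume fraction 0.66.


rho_c = rho_f*Vf + rho_m*(1-Vf) = 2.1*0.66 + 1.3*0.34 = 1.828 g/cm^3

1.828 g/cm^3


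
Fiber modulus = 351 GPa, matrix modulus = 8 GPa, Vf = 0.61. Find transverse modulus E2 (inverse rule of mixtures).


1/E2 = Vf/Ef + (1-Vf)/Em = 0.61/351 + 0.39/8
E2 = 19.81 GPa

19.81 GPa


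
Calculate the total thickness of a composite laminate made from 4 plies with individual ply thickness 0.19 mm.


h = n * t_ply = 4 * 0.19 = 0.76 mm

0.76 mm


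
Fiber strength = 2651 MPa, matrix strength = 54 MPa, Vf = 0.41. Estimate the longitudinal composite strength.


sigma_1 = sigma_f*Vf + sigma_m*(1-Vf) = 2651*0.41 + 54*0.59 = 1118.8 MPa

1118.8 MPa


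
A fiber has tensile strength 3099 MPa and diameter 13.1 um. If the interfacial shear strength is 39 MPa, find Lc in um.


Lc = sigma_f * d / (2 * tau_i) = 3099 * 13.1 / (2 * 39) = 520.5 um

520.5 um


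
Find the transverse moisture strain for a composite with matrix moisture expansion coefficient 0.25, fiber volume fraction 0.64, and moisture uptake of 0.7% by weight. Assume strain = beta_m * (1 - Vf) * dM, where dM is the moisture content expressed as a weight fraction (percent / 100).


dM = 0.7/100 = 0.007
strain = beta_m * (1-Vf) * dM = 0.25 * 0.36 * 0.007 = 0.00063

0.00063


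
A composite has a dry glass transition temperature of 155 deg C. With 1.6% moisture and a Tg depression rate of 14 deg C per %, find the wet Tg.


Tg_wet = Tg_dry - k*moisture = 155 - 14*1.6 = 132.6 deg C

132.6 deg C


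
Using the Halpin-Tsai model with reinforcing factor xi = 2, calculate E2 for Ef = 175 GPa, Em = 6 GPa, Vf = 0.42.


eta = (Ef/Em - 1)/(Ef/Em + xi) = (29.1667 - 1)/(29.1667 + 2) = 0.9037
E2 = Em*(1+xi*eta*Vf)/(1-eta*Vf) = 17.01 GPa

17.01 GPa


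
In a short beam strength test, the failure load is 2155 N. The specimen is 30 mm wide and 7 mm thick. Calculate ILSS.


ILSS = 3F/(4bh) = 3*2155/(4*30*7) = 7.7 MPa

7.7 MPa


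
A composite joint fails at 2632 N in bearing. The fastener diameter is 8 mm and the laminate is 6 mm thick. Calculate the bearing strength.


sigma_br = F/(d*h) = 2632/(8*6) = 54.8 MPa

54.8 MPa


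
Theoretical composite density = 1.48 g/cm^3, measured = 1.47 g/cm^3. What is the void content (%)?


Void% = (rho_theo - rho_actual)/rho_theo * 100 = (1.48 - 1.47)/1.48 * 100 = 0.68%

0.68%


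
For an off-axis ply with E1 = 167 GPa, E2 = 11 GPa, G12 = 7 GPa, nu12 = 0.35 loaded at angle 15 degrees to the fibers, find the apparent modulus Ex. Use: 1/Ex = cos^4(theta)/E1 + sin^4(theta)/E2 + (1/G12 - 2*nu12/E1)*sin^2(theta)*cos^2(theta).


cos^4(15) = 0.870513, sin^4(15) = 0.004487, sin^2(15)*cos^2(15) = 0.0625
1/G12 - 2*nu12/E1 = 1/7 - 2*0.35/167 = 0.138666 GPa^-1
1/Ex = 0.870513/167 + 0.004487/11 + 0.138666*0.0625 = 0.0142872 GPa^-1
Ex = 69.99 GPa

69.99 GPa


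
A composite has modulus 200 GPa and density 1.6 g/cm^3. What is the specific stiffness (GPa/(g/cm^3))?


Specific stiffness = E/rho = 200/1.6 = 125.0 GPa/(g/cm^3)

125.0 GPa/(g/cm^3)


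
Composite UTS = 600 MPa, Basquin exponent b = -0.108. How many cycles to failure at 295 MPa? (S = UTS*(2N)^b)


N = 0.5 * (S/UTS)^(1/b) = 0.5 * (295/600)^(1/-0.108) = 357.9895 cycles

357.9895 cycles


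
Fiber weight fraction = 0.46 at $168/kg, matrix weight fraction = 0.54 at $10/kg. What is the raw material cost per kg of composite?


Cost = cost_f*Wf + cost_m*Wm = 168*0.46 + 10*0.54 = $82.68/kg

$82.68/kg


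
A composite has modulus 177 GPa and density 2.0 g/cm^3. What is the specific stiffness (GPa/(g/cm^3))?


Specific stiffness = E/rho = 177/2.0 = 88.5 GPa/(g/cm^3)

88.5 GPa/(g/cm^3)


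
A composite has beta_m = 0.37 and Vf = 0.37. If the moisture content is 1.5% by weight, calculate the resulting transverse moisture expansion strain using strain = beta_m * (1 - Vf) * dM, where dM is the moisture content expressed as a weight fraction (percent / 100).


dM = 1.5/100 = 0.015
strain = beta_m * (1-Vf) * dM = 0.37 * 0.63 * 0.015 = 0.0034965

0.0034965


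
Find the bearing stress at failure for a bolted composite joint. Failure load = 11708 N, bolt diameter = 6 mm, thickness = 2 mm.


sigma_br = F/(d*h) = 11708/(6*2) = 975.7 MPa

975.7 MPa


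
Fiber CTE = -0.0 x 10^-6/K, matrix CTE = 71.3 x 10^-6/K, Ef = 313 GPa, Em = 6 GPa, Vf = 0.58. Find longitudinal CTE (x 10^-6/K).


E1 = Ef*Vf + Em*(1-Vf) = 184.06
alpha_1 = (alpha_f*Ef*Vf + alpha_m*Em*(1-Vf))/E1 = 0.98 x 10^-6/K

0.98 x 10^-6/K


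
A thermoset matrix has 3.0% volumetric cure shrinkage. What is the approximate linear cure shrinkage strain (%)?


Linear shrinkage ≈ vol_shrink/3 = 3.0/3 = 1.0%

1.0%


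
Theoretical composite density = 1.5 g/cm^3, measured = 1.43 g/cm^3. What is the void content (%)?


Void% = (rho_theo - rho_actual)/rho_theo * 100 = (1.5 - 1.43)/1.5 * 100 = 4.67%

4.67%


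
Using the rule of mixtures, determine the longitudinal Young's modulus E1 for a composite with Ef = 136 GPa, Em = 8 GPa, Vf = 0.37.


E1 = Ef*Vf + Em*(1-Vf) = 136*0.37 + 8*0.63 = 55.36 GPa

55.36 GPa


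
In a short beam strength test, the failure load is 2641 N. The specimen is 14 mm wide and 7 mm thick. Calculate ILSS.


ILSS = 3F/(4bh) = 3*2641/(4*14*7) = 20.21 MPa

20.21 MPa


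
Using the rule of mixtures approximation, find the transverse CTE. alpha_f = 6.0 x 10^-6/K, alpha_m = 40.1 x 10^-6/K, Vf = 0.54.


alpha_2 = alpha_f*Vf + alpha_m*(1-Vf) = 6.0*0.54 + 40.1*0.46 = 21.7 x 10^-6/K

21.7 x 10^-6/K


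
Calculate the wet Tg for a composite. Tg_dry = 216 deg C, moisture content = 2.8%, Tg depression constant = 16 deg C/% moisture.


Tg_wet = Tg_dry - k*moisture = 216 - 16*2.8 = 171.2 deg C

171.2 deg C


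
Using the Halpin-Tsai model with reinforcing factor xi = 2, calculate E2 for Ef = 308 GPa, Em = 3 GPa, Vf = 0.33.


eta = (Ef/Em - 1)/(Ef/Em + xi) = (102.6667 - 1)/(102.6667 + 2) = 0.9713
E2 = Em*(1+xi*eta*Vf)/(1-eta*Vf) = 7.25 GPa

7.25 GPa


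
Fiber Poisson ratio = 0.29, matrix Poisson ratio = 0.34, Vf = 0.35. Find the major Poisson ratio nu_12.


nu_12 = nu_f*Vf + nu_m*(1-Vf) = 0.29*0.35 + 0.34*0.65 = 0.3225

0.3225


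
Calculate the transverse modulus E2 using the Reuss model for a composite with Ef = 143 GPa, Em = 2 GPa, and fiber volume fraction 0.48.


1/E2 = Vf/Ef + (1-Vf)/Em = 0.48/143 + 0.52/2
E2 = 3.8 GPa

3.8 GPa


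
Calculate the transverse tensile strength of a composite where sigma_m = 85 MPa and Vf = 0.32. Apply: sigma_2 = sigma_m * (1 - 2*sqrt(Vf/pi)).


factor = 1 - 2*sqrt(0.32/pi) = 0.3617
sigma_2 = 85 * 0.3617 = 30.74 MPa

30.74 MPa


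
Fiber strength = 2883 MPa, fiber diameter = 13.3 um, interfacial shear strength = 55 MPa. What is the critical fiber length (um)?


Lc = sigma_f * d / (2 * tau_i) = 2883 * 13.3 / (2 * 55) = 348.6 um

348.6 um


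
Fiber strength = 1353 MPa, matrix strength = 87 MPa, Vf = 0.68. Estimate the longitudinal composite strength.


sigma_1 = sigma_f*Vf + sigma_m*(1-Vf) = 1353*0.68 + 87*0.32 = 947.9 MPa

947.9 MPa


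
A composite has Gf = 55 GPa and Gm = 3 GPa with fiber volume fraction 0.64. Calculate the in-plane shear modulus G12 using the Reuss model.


1/G12 = Vf/Gf + (1-Vf)/Gm = 0.64/55 + 0.36/3
G12 = 7.6 GPa

7.6 GPa


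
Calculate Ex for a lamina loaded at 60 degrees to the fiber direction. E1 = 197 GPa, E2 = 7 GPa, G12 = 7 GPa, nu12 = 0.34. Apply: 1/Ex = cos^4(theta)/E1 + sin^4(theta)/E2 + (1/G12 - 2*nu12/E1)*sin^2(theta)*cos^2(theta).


cos^4(60) = 0.0625, sin^4(60) = 0.5625, sin^2(60)*cos^2(60) = 0.1875
1/G12 - 2*nu12/E1 = 1/7 - 2*0.34/197 = 0.139405 GPa^-1
1/Ex = 0.0625/197 + 0.5625/7 + 0.139405*0.1875 = 0.1068129 GPa^-1
Ex = 9.36 GPa

9.36 GPa


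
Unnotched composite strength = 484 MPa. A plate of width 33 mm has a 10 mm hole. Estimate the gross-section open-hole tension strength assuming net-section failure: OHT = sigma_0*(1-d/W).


OHT = sigma_0*(1-d/W) = 484*(1-10/33) = 337.3 MPa

337.3 MPa


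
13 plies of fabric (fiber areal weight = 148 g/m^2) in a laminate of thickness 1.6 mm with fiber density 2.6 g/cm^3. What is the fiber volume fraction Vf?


Vf = n * FAW / (rho_f * h * 1000) = 13 * 148 / (2.6 * 1.6 * 1000) = 0.4625

0.4625


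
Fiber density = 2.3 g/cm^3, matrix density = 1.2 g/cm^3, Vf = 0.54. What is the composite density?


rho_c = rho_f*Vf + rho_m*(1-Vf) = 2.3*0.54 + 1.2*0.46 = 1.794 g/cm^3

1.794 g/cm^3


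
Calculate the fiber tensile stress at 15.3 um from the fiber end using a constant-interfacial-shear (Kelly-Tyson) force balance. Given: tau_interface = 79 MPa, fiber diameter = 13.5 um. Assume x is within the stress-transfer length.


Force balance: sigma_f * (pi*d^2/4) = tau * (pi*d) * x  ->  sigma_f = 4 * tau * x / d
sigma_f = 4 * 79 * 15.3 / 13.5 = 358.1 MPa

358.1 MPa


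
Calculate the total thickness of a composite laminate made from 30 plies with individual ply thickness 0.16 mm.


h = n * t_ply = 30 * 0.16 = 4.8 mm

4.8 mm


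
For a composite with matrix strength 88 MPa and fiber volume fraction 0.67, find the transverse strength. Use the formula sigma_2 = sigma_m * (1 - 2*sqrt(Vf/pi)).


factor = 1 - 2*sqrt(0.67/pi) = 0.0764
sigma_2 = 88 * 0.0764 = 6.72 MPa

6.72 MPa


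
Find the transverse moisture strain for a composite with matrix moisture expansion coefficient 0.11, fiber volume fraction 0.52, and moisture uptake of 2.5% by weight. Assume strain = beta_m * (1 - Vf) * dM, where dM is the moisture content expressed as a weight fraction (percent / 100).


dM = 2.5/100 = 0.025
strain = beta_m * (1-Vf) * dM = 0.11 * 0.48 * 0.025 = 0.00132

0.00132


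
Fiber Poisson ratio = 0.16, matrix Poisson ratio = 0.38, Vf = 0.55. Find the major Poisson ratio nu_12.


nu_12 = nu_f*Vf + nu_m*(1-Vf) = 0.16*0.55 + 0.38*0.45 = 0.259

0.259


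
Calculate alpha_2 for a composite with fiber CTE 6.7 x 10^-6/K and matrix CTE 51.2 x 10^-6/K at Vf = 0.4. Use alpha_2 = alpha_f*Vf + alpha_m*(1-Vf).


alpha_2 = alpha_f*Vf + alpha_m*(1-Vf) = 6.7*0.4 + 51.2*0.6 = 33.4 x 10^-6/K

33.4 x 10^-6/K


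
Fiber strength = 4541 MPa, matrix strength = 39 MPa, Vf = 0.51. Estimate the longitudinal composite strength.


sigma_1 = sigma_f*Vf + sigma_m*(1-Vf) = 4541*0.51 + 39*0.49 = 2335.0 MPa

2335.0 MPa


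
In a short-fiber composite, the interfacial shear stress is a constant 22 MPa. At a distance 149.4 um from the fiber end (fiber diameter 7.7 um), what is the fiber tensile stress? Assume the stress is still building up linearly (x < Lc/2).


Force balance: sigma_f * (pi*d^2/4) = tau * (pi*d) * x  ->  sigma_f = 4 * tau * x / d
sigma_f = 4 * 22 * 149.4 / 7.7 = 1707.4 MPa

1707.4 MPa


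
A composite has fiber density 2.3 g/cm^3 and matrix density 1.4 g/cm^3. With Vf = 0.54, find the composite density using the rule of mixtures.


rho_c = rho_f*Vf + rho_m*(1-Vf) = 2.3*0.54 + 1.4*0.46 = 1.886 g/cm^3

1.886 g/cm^3


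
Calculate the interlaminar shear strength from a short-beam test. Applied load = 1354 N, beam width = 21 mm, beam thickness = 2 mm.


ILSS = 3F/(4bh) = 3*1354/(4*21*2) = 24.18 MPa

24.18 MPa


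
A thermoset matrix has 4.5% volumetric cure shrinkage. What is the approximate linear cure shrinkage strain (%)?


Linear shrinkage ≈ vol_shrink/3 = 4.5/3 = 1.5%

1.5%


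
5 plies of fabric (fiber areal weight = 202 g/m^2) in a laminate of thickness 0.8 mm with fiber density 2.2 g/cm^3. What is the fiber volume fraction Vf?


Vf = n * FAW / (rho_f * h * 1000) = 5 * 202 / (2.2 * 0.8 * 1000) = 0.5739

0.5739


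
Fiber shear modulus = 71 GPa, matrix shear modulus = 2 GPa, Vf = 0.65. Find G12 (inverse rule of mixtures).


1/G12 = Vf/Gf + (1-Vf)/Gm = 0.65/71 + 0.35/2
G12 = 5.43 GPa

5.43 GPa


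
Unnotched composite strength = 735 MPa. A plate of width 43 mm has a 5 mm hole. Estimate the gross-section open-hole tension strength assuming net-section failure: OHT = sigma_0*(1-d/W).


OHT = sigma_0*(1-d/W) = 735*(1-5/43) = 649.5 MPa

649.5 MPa


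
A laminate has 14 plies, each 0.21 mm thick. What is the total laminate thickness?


h = n * t_ply = 14 * 0.21 = 2.94 mm

2.94 mm


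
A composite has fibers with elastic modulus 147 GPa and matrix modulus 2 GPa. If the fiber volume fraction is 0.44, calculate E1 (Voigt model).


E1 = Ef*Vf + Em*(1-Vf) = 147*0.44 + 2*0.56 = 65.8 GPa

65.8 GPa


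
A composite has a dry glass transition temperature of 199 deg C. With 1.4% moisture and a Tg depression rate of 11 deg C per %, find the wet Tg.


Tg_wet = Tg_dry - k*moisture = 199 - 11*1.4 = 183.6 deg C

183.6 deg C


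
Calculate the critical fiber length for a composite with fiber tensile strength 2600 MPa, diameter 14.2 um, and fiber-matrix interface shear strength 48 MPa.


Lc = sigma_f * d / (2 * tau_i) = 2600 * 14.2 / (2 * 48) = 384.6 um

384.6 um


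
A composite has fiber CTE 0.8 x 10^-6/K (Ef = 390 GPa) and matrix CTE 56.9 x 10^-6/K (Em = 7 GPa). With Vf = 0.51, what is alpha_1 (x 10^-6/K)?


E1 = Ef*Vf + Em*(1-Vf) = 202.33
alpha_1 = (alpha_f*Ef*Vf + alpha_m*Em*(1-Vf))/E1 = 1.75 x 10^-6/K

1.75 x 10^-6/K


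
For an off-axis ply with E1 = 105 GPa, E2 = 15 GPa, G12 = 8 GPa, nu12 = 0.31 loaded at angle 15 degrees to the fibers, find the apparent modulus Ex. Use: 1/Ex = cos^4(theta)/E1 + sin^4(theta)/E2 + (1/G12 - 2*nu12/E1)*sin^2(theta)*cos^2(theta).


cos^4(15) = 0.870513, sin^4(15) = 0.004487, sin^2(15)*cos^2(15) = 0.0625
1/G12 - 2*nu12/E1 = 1/8 - 2*0.31/105 = 0.119095 GPa^-1
1/Ex = 0.870513/105 + 0.004487/15 + 0.119095*0.0625 = 0.0160332 GPa^-1
Ex = 62.37 GPa

62.37 GPa


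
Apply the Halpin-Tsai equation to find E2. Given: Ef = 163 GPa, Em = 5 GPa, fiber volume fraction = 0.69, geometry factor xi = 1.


eta = (Ef/Em - 1)/(Ef/Em + xi) = (32.6 - 1)/(32.6 + 1) = 0.9405
E2 = Em*(1+xi*eta*Vf)/(1-eta*Vf) = 23.48 GPa

23.48 GPa


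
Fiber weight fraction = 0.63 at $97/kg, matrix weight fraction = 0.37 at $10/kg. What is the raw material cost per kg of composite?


Cost = cost_f*Wf + cost_m*Wm = 97*0.63 + 10*0.37 = $64.81/kg

$64.81/kg


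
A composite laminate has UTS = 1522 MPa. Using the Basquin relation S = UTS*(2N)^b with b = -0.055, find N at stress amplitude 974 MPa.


N = 0.5 * (S/UTS)^(1/b) = 0.5 * (974/1522)^(1/-0.055) = 1673.4742 cycles

1673.4742 cycles


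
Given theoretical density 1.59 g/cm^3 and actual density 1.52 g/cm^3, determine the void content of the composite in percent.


Void% = (rho_theo - rho_actual)/rho_theo * 100 = (1.59 - 1.52)/1.59 * 100 = 4.4%

4.4%


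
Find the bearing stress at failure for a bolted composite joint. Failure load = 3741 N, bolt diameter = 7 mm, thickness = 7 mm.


sigma_br = F/(d*h) = 3741/(7*7) = 76.3 MPa

76.3 MPa


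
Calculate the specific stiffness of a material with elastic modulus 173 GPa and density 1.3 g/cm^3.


Specific stiffness = E/rho = 173/1.3 = 133.1 GPa/(g/cm^3)

133.1 GPa/(g/cm^3)


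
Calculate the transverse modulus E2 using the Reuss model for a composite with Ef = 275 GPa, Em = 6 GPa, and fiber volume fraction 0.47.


1/E2 = Vf/Ef + (1-Vf)/Em = 0.47/275 + 0.53/6
E2 = 11.11 GPa

11.11 GPa


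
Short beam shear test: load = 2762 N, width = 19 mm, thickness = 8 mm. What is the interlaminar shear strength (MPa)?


ILSS = 3F/(4bh) = 3*2762/(4*19*8) = 13.63 MPa

13.63 MPa


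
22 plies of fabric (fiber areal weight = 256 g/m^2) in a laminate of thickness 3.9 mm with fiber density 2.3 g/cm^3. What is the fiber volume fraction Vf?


Vf = n * FAW / (rho_f * h * 1000) = 22 * 256 / (2.3 * 3.9 * 1000) = 0.6279

0.6279


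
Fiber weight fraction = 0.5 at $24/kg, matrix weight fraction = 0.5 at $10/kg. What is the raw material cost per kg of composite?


Cost = cost_f*Wf + cost_m*Wm = 24*0.5 + 10*0.5 = $17.0/kg

$17.0/kg


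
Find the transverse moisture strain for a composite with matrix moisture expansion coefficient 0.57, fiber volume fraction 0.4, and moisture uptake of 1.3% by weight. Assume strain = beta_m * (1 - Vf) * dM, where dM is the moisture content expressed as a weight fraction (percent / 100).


dM = 1.3/100 = 0.013
strain = beta_m * (1-Vf) * dM = 0.57 * 0.6 * 0.013 = 0.004446

0.004446


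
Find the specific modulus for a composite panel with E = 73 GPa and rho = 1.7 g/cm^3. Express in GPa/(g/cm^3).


Specific stiffness = E/rho = 73/1.7 = 42.9 GPa/(g/cm^3)

42.9 GPa/(g/cm^3)


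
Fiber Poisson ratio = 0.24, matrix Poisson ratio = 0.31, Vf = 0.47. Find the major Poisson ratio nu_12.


nu_12 = nu_f*Vf + nu_m*(1-Vf) = 0.24*0.47 + 0.31*0.53 = 0.2771

0.2771


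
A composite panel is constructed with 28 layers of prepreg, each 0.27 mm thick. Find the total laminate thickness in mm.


h = n * t_ply = 28 * 0.27 = 7.56 mm

7.56 mm


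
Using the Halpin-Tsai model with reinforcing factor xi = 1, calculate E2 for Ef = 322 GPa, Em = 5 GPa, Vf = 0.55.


eta = (Ef/Em - 1)/(Ef/Em + xi) = (64.4 - 1)/(64.4 + 1) = 0.9694
E2 = Em*(1+xi*eta*Vf)/(1-eta*Vf) = 16.42 GPa

16.42 GPa


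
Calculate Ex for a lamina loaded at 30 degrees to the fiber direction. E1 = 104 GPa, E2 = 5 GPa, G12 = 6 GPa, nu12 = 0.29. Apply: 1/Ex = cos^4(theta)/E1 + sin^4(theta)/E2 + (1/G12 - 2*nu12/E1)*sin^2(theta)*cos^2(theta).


cos^4(30) = 0.5625, sin^4(30) = 0.0625, sin^2(30)*cos^2(30) = 0.1875
1/G12 - 2*nu12/E1 = 1/6 - 2*0.29/104 = 0.16109 GPa^-1
1/Ex = 0.5625/104 + 0.0625/5 + 0.16109*0.1875 = 0.048113 GPa^-1
Ex = 20.78 GPa

20.78 GPa


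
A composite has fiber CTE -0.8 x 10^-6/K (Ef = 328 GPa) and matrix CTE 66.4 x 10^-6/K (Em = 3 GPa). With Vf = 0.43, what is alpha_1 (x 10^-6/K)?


E1 = Ef*Vf + Em*(1-Vf) = 142.75
alpha_1 = (alpha_f*Ef*Vf + alpha_m*Em*(1-Vf))/E1 = 0.0 x 10^-6/K

0.0 x 10^-6/K


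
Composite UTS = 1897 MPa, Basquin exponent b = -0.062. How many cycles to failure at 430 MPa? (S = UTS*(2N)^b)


N = 0.5 * (S/UTS)^(1/b) = 0.5 * (430/1897)^(1/-0.062) = 1.2466e+10 cycles

1.2466e+10 cycles


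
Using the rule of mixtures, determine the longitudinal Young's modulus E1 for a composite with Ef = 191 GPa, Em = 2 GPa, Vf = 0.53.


E1 = Ef*Vf + Em*(1-Vf) = 191*0.53 + 2*0.47 = 102.17 GPa

102.17 GPa


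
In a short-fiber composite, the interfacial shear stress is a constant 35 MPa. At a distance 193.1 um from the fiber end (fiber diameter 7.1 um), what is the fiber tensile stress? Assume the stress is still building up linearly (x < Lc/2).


Force balance: sigma_f * (pi*d^2/4) = tau * (pi*d) * x  ->  sigma_f = 4 * tau * x / d
sigma_f = 4 * 35 * 193.1 / 7.1 = 3807.6 MPa

3807.6 MPa


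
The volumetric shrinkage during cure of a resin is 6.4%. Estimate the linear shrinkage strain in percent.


Linear shrinkage ≈ vol_shrink/3 = 6.4/3 = 2.133%

2.133%


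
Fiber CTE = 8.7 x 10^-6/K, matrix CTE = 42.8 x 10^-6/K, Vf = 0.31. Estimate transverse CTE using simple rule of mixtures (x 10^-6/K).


alpha_2 = alpha_f*Vf + alpha_m*(1-Vf) = 8.7*0.31 + 42.8*0.69 = 32.2 x 10^-6/K

32.2 x 10^-6/K


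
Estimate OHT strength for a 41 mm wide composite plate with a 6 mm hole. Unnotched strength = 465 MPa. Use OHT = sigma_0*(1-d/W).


OHT = sigma_0*(1-d/W) = 465*(1-6/41) = 397.0 MPa

397.0 MPa


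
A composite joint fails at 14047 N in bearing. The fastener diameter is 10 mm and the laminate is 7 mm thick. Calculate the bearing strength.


sigma_br = F/(d*h) = 14047/(10*7) = 200.7 MPa

200.7 MPa


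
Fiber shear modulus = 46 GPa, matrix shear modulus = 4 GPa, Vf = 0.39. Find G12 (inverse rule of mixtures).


1/G12 = Vf/Gf + (1-Vf)/Gm = 0.39/46 + 0.61/4
G12 = 6.21 GPa

6.21 GPa


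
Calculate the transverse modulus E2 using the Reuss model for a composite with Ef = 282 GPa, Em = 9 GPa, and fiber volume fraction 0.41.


1/E2 = Vf/Ef + (1-Vf)/Em = 0.41/282 + 0.59/9
E2 = 14.92 GPa

14.92 GPa


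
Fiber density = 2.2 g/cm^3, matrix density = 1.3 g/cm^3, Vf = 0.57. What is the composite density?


rho_c = rho_f*Vf + rho_m*(1-Vf) = 2.2*0.57 + 1.3*0.43 = 1.813 g/cm^3

1.813 g/cm^3


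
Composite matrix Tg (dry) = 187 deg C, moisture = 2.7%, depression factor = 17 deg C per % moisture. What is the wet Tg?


Tg_wet = Tg_dry - k*moisture = 187 - 17*2.7 = 141.1 deg C

141.1 deg C


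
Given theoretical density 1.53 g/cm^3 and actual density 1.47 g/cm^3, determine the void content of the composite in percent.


Void% = (rho_theo - rho_actual)/rho_theo * 100 = (1.53 - 1.47)/1.53 * 100 = 3.92%

3.92%


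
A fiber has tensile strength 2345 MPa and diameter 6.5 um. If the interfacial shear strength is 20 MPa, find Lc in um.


Lc = sigma_f * d / (2 * tau_i) = 2345 * 6.5 / (2 * 20) = 381.1 um

381.1 um


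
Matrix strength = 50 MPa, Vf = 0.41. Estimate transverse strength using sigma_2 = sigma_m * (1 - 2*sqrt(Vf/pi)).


factor = 1 - 2*sqrt(0.41/pi) = 0.2775
sigma_2 = 50 * 0.2775 = 13.87 MPa

13.87 MPa


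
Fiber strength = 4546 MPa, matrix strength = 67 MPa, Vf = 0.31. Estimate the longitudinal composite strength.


sigma_1 = sigma_f*Vf + sigma_m*(1-Vf) = 4546*0.31 + 67*0.69 = 1455.5 MPa

1455.5 MPa


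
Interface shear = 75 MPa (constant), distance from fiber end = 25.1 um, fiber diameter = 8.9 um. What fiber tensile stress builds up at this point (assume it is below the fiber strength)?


Force balance: sigma_f * (pi*d^2/4) = tau * (pi*d) * x  ->  sigma_f = 4 * tau * x / d
sigma_f = 4 * 75 * 25.1 / 8.9 = 846.1 MPa

846.1 MPa


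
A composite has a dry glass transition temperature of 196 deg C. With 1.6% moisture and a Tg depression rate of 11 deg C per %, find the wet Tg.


Tg_wet = Tg_dry - k*moisture = 196 - 11*1.6 = 178.4 deg C

178.4 deg C


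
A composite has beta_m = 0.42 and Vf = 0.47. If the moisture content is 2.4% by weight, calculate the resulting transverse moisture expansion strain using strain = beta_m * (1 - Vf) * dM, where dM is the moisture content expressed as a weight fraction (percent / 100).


dM = 2.4/100 = 0.024
strain = beta_m * (1-Vf) * dM = 0.42 * 0.53 * 0.024 = 0.0053424

0.0053424


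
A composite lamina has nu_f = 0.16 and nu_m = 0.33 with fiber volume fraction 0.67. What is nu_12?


nu_12 = nu_f*Vf + nu_m*(1-Vf) = 0.16*0.67 + 0.33*0.33 = 0.2161

0.2161


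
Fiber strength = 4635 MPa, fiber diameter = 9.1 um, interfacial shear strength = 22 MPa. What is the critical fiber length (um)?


Lc = sigma_f * d / (2 * tau_i) = 4635 * 9.1 / (2 * 22) = 958.6 um

958.6 um


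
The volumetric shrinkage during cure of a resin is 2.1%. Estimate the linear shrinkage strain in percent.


Linear shrinkage ≈ vol_shrink/3 = 2.1/3 = 0.7%

0.7%


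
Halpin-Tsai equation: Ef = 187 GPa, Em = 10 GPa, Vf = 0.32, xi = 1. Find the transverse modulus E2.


eta = (Ef/Em - 1)/(Ef/Em + xi) = (18.7 - 1)/(18.7 + 1) = 0.8985
E2 = Em*(1+xi*eta*Vf)/(1-eta*Vf) = 18.07 GPa

18.07 GPa


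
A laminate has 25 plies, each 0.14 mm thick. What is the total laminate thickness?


h = n * t_ply = 25 * 0.14 = 3.5 mm

3.5 mm


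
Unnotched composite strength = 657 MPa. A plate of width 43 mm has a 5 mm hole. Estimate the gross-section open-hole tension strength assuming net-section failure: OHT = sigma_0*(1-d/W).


OHT = sigma_0*(1-d/W) = 657*(1-5/43) = 580.6 MPa

580.6 MPa


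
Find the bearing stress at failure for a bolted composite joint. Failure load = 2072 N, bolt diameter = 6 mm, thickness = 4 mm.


sigma_br = F/(d*h) = 2072/(6*4) = 86.3 MPa

86.3 MPa


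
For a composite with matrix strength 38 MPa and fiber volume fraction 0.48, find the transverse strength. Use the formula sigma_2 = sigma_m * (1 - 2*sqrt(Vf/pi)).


factor = 1 - 2*sqrt(0.48/pi) = 0.2182
sigma_2 = 38 * 0.2182 = 8.29 MPa

8.29 MPa


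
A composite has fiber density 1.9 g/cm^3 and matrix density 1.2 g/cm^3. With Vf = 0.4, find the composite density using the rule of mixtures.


rho_c = rho_f*Vf + rho_m*(1-Vf) = 1.9*0.4 + 1.2*0.6 = 1.48 g/cm^3

1.48 g/cm^3


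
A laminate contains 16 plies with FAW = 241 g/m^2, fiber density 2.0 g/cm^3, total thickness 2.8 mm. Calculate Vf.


Vf = n * FAW / (rho_f * h * 1000) = 16 * 241 / (2.0 * 2.8 * 1000) = 0.6886

0.6886


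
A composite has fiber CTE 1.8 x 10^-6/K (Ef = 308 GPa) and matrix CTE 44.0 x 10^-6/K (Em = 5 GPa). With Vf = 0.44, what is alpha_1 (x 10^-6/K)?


E1 = Ef*Vf + Em*(1-Vf) = 138.32
alpha_1 = (alpha_f*Ef*Vf + alpha_m*Em*(1-Vf))/E1 = 2.65 x 10^-6/K

2.65 x 10^-6/K


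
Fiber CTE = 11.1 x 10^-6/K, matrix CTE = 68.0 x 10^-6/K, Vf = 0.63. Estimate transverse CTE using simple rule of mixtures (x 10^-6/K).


alpha_2 = alpha_f*Vf + alpha_m*(1-Vf) = 11.1*0.63 + 68.0*0.37 = 32.2 x 10^-6/K

32.2 x 10^-6/K


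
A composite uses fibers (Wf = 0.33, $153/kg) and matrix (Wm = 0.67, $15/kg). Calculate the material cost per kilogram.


Cost = cost_f*Wf + cost_m*Wm = 153*0.33 + 15*0.67 = $60.54/kg

$60.54/kg


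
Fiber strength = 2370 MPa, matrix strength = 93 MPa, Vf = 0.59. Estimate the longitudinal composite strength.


sigma_1 = sigma_f*Vf + sigma_m*(1-Vf) = 2370*0.59 + 93*0.41 = 1436.4 MPa

1436.4 MPa


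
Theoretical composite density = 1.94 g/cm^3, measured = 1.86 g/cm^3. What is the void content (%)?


Void% = (rho_theo - rho_actual)/rho_theo * 100 = (1.94 - 1.86)/1.94 * 100 = 4.12%

4.12%


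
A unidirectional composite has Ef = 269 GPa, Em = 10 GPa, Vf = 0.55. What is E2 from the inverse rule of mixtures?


1/E2 = Vf/Ef + (1-Vf)/Em = 0.55/269 + 0.45/10
E2 = 21.26 GPa

21.26 GPa


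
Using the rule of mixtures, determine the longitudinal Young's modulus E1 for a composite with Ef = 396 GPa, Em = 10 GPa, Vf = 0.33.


E1 = Ef*Vf + Em*(1-Vf) = 396*0.33 + 10*0.67 = 137.38 GPa

137.38 GPa


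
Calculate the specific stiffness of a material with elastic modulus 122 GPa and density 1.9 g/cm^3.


Specific stiffness = E/rho = 122/1.9 = 64.2 GPa/(g/cm^3)

64.2 GPa/(g/cm^3)


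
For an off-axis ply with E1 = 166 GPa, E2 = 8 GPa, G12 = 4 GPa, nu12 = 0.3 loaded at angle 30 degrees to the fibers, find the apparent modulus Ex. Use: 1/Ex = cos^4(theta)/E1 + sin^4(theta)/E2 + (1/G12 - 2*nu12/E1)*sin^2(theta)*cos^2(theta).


cos^4(30) = 0.5625, sin^4(30) = 0.0625, sin^2(30)*cos^2(30) = 0.1875
1/G12 - 2*nu12/E1 = 1/4 - 2*0.3/166 = 0.246386 GPa^-1
1/Ex = 0.5625/166 + 0.0625/8 + 0.246386*0.1875 = 0.0573983 GPa^-1
Ex = 17.42 GPa

17.42 GPa


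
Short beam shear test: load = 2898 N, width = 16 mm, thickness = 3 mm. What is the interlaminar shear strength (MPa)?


ILSS = 3F/(4bh) = 3*2898/(4*16*3) = 45.28 MPa

45.28 MPa


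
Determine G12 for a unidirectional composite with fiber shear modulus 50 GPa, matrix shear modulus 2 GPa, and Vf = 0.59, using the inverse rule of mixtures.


1/G12 = Vf/Gf + (1-Vf)/Gm = 0.59/50 + 0.41/2
G12 = 4.61 GPa

4.61 GPa


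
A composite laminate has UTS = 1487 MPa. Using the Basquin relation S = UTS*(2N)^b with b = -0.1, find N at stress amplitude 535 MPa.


N = 0.5 * (S/UTS)^(1/b) = 0.5 * (535/1487)^(1/-0.1) = 13757.5744 cycles

13757.5744 cycles


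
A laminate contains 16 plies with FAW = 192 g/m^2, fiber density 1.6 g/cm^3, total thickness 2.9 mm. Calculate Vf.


Vf = n * FAW / (rho_f * h * 1000) = 16 * 192 / (1.6 * 2.9 * 1000) = 0.6621

0.6621


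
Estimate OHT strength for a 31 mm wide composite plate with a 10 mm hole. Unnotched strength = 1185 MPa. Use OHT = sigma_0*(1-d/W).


OHT = sigma_0*(1-d/W) = 1185*(1-10/31) = 802.7 MPa

802.7 MPa


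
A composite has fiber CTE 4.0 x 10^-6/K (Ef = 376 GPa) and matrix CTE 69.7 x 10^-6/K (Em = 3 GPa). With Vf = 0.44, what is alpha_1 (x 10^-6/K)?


E1 = Ef*Vf + Em*(1-Vf) = 167.12
alpha_1 = (alpha_f*Ef*Vf + alpha_m*Em*(1-Vf))/E1 = 4.66 x 10^-6/K

4.66 x 10^-6/K


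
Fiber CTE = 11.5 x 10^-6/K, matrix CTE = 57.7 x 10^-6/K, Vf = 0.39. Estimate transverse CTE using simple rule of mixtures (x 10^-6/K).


alpha_2 = alpha_f*Vf + alpha_m*(1-Vf) = 11.5*0.39 + 57.7*0.61 = 39.7 x 10^-6/K

39.7 x 10^-6/K


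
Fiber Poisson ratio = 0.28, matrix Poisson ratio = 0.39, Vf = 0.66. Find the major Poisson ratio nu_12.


nu_12 = nu_f*Vf + nu_m*(1-Vf) = 0.28*0.66 + 0.39*0.34 = 0.3174

0.3174


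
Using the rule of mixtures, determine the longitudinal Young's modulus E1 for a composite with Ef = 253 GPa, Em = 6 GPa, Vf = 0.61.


E1 = Ef*Vf + Em*(1-Vf) = 253*0.61 + 6*0.39 = 156.67 GPa

156.67 GPa


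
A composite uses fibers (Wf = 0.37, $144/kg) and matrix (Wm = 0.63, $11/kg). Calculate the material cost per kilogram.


Cost = cost_f*Wf + cost_m*Wm = 144*0.37 + 11*0.63 = $60.21/kg

$60.21/kg


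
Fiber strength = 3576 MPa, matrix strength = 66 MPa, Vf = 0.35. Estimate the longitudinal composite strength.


sigma_1 = sigma_f*Vf + sigma_m*(1-Vf) = 3576*0.35 + 66*0.65 = 1294.5 MPa

1294.5 MPa


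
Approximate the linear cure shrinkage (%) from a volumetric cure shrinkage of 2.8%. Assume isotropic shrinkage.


Linear shrinkage ≈ vol_shrink/3 = 2.8/3 = 0.933%

0.933%


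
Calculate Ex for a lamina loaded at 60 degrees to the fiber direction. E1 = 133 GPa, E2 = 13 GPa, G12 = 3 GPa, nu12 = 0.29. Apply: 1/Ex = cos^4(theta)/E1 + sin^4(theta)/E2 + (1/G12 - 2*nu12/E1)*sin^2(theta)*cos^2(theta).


cos^4(60) = 0.0625, sin^4(60) = 0.5625, sin^2(60)*cos^2(60) = 0.1875
1/G12 - 2*nu12/E1 = 1/3 - 2*0.29/133 = 0.328972 GPa^-1
1/Ex = 0.0625/133 + 0.5625/13 + 0.328972*0.1875 = 0.1054215 GPa^-1
Ex = 9.49 GPa

9.49 GPa


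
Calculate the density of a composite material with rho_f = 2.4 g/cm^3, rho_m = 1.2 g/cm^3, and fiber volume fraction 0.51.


rho_c = rho_f*Vf + rho_m*(1-Vf) = 2.4*0.51 + 1.2*0.49 = 1.812 g/cm^3

1.812 g/cm^3


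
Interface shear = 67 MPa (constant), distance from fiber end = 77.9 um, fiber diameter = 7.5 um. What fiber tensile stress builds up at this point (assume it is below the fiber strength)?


Force balance: sigma_f * (pi*d^2/4) = tau * (pi*d) * x  ->  sigma_f = 4 * tau * x / d
sigma_f = 4 * 67 * 77.9 / 7.5 = 2783.6 MPa

2783.6 MPa


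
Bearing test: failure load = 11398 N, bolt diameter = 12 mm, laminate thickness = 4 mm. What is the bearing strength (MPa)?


sigma_br = F/(d*h) = 11398/(12*4) = 237.5 MPa

237.5 MPa


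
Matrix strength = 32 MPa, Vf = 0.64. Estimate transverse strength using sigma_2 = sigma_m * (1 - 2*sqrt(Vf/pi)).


factor = 1 - 2*sqrt(0.64/pi) = 0.0973
sigma_2 = 32 * 0.0973 = 3.11 MPa

3.11 MPa


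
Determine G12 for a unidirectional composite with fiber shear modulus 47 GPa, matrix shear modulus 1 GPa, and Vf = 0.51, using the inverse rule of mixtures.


1/G12 = Vf/Gf + (1-Vf)/Gm = 0.51/47 + 0.49/1
G12 = 2.0 GPa

2.0 GPa


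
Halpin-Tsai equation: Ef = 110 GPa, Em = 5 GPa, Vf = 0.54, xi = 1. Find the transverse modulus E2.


eta = (Ef/Em - 1)/(Ef/Em + xi) = (22.0 - 1)/(22.0 + 1) = 0.913
E2 = Em*(1+xi*eta*Vf)/(1-eta*Vf) = 14.73 GPa

14.73 GPa


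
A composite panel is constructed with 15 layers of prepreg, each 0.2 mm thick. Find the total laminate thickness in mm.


h = n * t_ply = 15 * 0.2 = 3.0 mm

3.0 mm


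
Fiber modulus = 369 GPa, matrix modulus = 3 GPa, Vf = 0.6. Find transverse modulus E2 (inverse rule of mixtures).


1/E2 = Vf/Ef + (1-Vf)/Em = 0.6/369 + 0.4/3
E2 = 7.41 GPa

7.41 GPa


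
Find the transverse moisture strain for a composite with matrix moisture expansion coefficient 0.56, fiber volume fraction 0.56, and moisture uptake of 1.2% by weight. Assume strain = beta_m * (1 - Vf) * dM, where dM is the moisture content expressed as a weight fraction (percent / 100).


dM = 1.2/100 = 0.012
strain = beta_m * (1-Vf) * dM = 0.56 * 0.44 * 0.012 = 0.0029568

0.0029568
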